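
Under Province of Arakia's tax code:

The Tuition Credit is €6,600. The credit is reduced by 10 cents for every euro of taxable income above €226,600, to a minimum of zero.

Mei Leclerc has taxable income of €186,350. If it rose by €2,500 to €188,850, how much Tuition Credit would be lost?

€0

At €186,350 — €186,350 is at or below the €226,600 threshold, so the full €6,600 applies.
At €188,850 — €188,850 is at or below the €226,600 threshold, so the full €6,600 applies.
Lost: €6,600 − €6,600 = €0.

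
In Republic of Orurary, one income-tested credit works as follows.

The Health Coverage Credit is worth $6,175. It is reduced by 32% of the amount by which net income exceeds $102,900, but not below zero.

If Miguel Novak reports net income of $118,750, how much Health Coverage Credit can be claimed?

Health Coverage Credit: 32% of the $15,850 excess over $102,900 is $5,072; credit = $6,175 − $5,072 = $1,103.

$1,103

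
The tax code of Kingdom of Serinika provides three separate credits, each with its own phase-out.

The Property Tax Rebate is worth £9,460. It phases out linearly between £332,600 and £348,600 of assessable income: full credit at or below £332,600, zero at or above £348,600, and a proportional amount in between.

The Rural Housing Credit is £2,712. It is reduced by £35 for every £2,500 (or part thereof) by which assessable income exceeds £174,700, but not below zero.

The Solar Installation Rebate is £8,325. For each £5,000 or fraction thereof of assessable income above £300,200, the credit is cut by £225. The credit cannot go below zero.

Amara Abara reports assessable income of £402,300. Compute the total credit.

£3,600

Property Tax Rebate: £402,300 is at or above £348,600, so the credit is £0.
Rural Housing Credit: income exceeds £174,700 by £227,600 → 92 increments × £35 = £3,220 ≥ base, so the credit is £0.
Solar Installation Rebate: income exceeds £300,200 by £102,100, which is 21 full-or-partial £5,000 increments; reduction = 21 × £225 = £4,725, leaving £3,600.
Total: £0 + £0 + £3,600 = £3,600.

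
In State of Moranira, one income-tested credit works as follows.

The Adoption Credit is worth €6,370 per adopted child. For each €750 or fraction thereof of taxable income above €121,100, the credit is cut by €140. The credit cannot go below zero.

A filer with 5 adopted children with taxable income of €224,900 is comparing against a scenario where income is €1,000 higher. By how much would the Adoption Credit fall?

At €224,900 — base = 5 × €6,370 = €31,850. income exceeds €121,100 by €103,800, which is 139 full-or-partial €750 increments; reduction = 139 × €140 = €19,460, leaving €12,390.
At €225,900 — base = 5 × €6,370 = €31,850. income exceeds €121,100 by €104,800, which is 140 full-or-partial €750 increments; reduction = 140 × €140 = €19,600, leaving €12,250.
Lost: €12,390 − €12,250 = €140.

€140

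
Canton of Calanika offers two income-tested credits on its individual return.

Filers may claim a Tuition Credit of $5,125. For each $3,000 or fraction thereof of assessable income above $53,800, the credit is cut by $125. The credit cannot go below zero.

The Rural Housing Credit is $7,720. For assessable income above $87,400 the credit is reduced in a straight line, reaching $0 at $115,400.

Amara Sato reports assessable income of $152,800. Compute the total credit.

$1,000

Tuition Credit: income exceeds $53,800 by $99,000, which is 33 full-or-partial $3,000 increments; reduction = 33 × $125 = $4,125, leaving $1,000.
Rural Housing Credit: $152,800 is at or above $115,400, so the credit is $0.
Total: $1,000 + $0 = $1,000.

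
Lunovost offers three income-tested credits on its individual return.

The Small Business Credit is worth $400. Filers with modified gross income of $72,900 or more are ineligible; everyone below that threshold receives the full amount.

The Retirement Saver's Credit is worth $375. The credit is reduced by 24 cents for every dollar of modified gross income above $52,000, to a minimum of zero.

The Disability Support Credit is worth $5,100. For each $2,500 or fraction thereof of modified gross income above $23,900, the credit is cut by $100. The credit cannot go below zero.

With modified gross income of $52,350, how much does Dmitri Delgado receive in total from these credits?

Small Business Credit: $52,350 is below the $72,900 cutoff, so the full $400 applies.
Retirement Saver's Credit: 24% of the $350 excess over $52,000 is $84; credit = $375 − $84 = $291.
Disability Support Credit: income exceeds $23,900 by $28,450, which is 12 full-or-partial $2,500 increments; reduction = 12 × $100 = $1,200, leaving $3,900.
Total: $400 + $291 + $3,900 = $4,591.

$4,591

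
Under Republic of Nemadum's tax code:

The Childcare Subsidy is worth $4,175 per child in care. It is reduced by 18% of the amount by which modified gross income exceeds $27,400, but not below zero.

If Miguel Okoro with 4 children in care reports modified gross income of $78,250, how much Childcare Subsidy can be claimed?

Childcare Subsidy: base = 4 × $4,175 = $16,700. 18% of the $50,850 excess over $27,400 is $9,153; credit = $16,700 − $9,153 = $7,547.

$7,547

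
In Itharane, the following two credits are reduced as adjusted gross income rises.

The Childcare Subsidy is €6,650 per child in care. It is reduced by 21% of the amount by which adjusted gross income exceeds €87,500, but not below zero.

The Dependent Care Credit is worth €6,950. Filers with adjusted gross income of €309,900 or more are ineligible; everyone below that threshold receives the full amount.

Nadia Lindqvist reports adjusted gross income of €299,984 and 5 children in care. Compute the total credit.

€6,950

Childcare Subsidy: base = 5 × €6,650 = €33,250. 21% of the €212,484 excess over €87,500 is €44,621.64 ≥ base, so the credit is €0.
Dependent Care Credit: €299,984 is below the €309,900 cutoff, so the full €6,950 applies.
Total: €0 + €6,950 = €6,950.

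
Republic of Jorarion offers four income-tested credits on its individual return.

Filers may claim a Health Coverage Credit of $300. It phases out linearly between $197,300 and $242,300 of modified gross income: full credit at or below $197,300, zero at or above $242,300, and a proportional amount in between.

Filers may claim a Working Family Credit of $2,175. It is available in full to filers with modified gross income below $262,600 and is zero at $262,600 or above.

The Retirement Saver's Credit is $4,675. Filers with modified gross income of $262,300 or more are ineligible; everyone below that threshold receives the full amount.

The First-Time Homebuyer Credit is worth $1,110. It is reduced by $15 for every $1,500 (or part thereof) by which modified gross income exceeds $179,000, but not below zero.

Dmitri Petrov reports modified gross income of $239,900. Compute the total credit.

Health Coverage Credit: $239,900 is $42,600 into a $45,000 phase-out range, leaving 2,400/45,000 of the credit: $300 × 2,400/45,000 = $16.
Working Family Credit: $239,900 is below the $262,600 cutoff, so the full $2,175 applies.
Retirement Saver's Credit: $239,900 is below the $262,300 cutoff, so the full $4,675 applies.
First-Time Homebuyer Credit: income exceeds $179,000 by $60,900, which is 41 full-or-partial $1,500 increments; reduction = 41 × $15 = $615, leaving $495.
Total: $16 + $2,175 + $4,675 + $495 = $7,361.

$7,361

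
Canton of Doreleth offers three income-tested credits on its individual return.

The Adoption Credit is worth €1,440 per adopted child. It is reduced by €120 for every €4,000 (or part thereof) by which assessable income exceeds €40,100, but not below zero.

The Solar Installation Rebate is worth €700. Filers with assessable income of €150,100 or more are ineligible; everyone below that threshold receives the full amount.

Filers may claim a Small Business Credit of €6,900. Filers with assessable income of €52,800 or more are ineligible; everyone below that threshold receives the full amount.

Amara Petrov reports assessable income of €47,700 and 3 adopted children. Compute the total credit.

Adoption Credit: base = 3 × €1,440 = €4,320. income exceeds €40,100 by €7,600, which is 2 full-or-partial €4,000 increments; reduction = 2 × €120 = €240, leaving €4,080.
Solar Installation Rebate: €47,700 is below the €150,100 cutoff, so the full €700 applies.
Small Business Credit: €47,700 is below the €52,800 cutoff, so the full €6,900 applies.
Total: €4,080 + €700 + €6,900 = €11,680.

€11,680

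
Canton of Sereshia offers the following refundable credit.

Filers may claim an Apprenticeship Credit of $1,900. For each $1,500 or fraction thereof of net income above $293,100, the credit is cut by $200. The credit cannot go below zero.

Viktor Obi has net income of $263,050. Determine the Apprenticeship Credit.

$1,900

Apprenticeship Credit: $263,050 is at or below the $293,100 threshold, so the full $1,900 applies.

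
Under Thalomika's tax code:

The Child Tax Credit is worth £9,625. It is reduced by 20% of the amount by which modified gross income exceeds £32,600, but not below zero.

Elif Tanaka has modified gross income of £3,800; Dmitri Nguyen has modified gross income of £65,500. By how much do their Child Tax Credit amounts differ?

Elif (£3,800): Child Tax Credit: £3,800 is at or below the £32,600 threshold, so the full £9,625 applies.
Dmitri (£65,500): Child Tax Credit: 20% of the £32,900 excess over £32,600 is £6,580; credit = £9,625 − £6,580 = £3,045.
Difference: |£9,625 − £3,045| = £6,580.

£6,580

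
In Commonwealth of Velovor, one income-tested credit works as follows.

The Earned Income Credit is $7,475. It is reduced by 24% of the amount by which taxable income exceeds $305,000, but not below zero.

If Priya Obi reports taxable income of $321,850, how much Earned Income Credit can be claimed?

Earned Income Credit: 24% of the $16,850 excess over $305,000 is $4,044; credit = $7,475 − $4,044 = $3,431.

$3,431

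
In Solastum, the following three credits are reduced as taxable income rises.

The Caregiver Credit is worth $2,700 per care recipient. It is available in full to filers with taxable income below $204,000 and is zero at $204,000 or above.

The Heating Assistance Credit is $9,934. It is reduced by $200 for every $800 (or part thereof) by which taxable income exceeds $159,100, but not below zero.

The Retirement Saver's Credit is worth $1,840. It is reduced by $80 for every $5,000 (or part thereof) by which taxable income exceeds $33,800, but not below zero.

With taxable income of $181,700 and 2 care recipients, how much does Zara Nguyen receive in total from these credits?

Caregiver Credit: base = 2 × $2,700 = $5,400. $181,700 is below the $204,000 cutoff, so the full $5,400 applies.
Heating Assistance Credit: income exceeds $159,100 by $22,600, which is 29 full-or-partial $800 increments; reduction = 29 × $200 = $5,800, leaving $4,134.
Retirement Saver's Credit: income exceeds $33,800 by $147,900 → 30 increments × $80 = $2,400 ≥ base, so the credit is $0.
Total: $5,400 + $4,134 + $0 = $9,534.

$9,534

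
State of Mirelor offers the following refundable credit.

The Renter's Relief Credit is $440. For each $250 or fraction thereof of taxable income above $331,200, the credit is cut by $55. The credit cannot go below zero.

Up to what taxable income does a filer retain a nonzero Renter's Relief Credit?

After 7 increments the reduction is 7 × $55 = $385, leaving $55; one more increment wipes it out. Increment 7 ends at excess 7 × $250 = $1,750, so the highest qualifying income is $331,200 + $1,750 = $332,950.

$332,950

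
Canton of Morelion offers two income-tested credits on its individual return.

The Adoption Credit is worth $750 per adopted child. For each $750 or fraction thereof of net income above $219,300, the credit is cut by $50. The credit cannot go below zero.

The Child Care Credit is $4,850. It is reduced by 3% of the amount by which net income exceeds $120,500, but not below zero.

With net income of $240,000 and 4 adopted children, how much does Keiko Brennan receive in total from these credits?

Adoption Credit: base = 4 × $750 = $3,000. income exceeds $219,300 by $20,700, which is 28 full-or-partial $750 increments; reduction = 28 × $50 = $1,400, leaving $1,600.
Child Care Credit: 3% of the $119,500 excess over $120,500 is $3,585; credit = $4,850 − $3,585 = $1,265.
Total: $1,600 + $1,265 = $2,865.

$2,865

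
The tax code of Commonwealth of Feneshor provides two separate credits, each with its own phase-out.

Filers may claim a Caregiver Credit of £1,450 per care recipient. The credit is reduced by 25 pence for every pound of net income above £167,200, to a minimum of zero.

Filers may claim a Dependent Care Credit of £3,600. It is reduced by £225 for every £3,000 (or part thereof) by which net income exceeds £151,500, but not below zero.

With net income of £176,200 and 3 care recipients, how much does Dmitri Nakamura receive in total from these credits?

£3,675

Caregiver Credit: base = 3 × £1,450 = £4,350. 25% of the £9,000 excess over £167,200 is £2,250; credit = £4,350 − £2,250 = £2,100.
Dependent Care Credit: income exceeds £151,500 by £24,700, which is 9 full-or-partial £3,000 increments; reduction = 9 × £225 = £2,025, leaving £1,575.
Total: £2,100 + £1,575 = £3,675.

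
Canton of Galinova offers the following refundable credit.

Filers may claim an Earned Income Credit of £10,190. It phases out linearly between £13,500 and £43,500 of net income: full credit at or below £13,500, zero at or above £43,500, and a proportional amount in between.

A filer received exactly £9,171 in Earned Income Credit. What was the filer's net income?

£16,500

£9,171 is 9,171/10,190 of the full £10,190, so 1,019/10,190 of the £30,000 range has been used: income = £13,500 + £30,000 × 1,019/10,190 = £16,500.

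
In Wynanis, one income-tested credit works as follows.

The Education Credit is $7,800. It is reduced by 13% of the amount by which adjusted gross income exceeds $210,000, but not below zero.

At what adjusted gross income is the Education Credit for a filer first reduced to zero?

The credit falls by 13% of each dollar above $210,000, so it reaches zero when the excess is $7,800 / 13% = $60,000: income = $210,000 + $60,000 = $270,000.

$270,000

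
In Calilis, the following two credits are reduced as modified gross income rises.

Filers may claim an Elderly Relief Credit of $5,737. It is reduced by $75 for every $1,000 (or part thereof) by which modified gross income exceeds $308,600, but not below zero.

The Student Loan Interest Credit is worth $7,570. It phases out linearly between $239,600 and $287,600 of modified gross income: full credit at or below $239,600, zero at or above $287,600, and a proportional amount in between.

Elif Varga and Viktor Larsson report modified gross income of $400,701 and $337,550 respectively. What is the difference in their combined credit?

Elif ($400,701): Elderly Relief Credit: income exceeds $308,600 by $92,101 → 93 increments × $75 = $6,975 ≥ base, so the credit is $0. Student Loan Interest Credit: $400,701 is at or above $287,600, so the credit is $0. total $0 + $0 = $0
Viktor ($337,550): Elderly Relief Credit: income exceeds $308,600 by $28,950, which is 29 full-or-partial $1,000 increments; reduction = 29 × $75 = $2,175, leaving $3,562. Student Loan Interest Credit: $337,550 is at or above $287,600, so the credit is $0. total $3,562 + $0 = $3,562
Difference: |$0 − $3,562| = $3,562.

$3,562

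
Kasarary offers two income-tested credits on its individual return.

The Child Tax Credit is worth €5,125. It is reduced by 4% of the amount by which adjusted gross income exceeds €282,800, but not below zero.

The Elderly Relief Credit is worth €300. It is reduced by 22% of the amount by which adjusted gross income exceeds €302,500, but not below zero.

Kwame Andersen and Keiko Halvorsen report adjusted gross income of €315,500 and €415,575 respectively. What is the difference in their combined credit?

Kwame (€315,500): Child Tax Credit: 4% of the €32,700 excess over €282,800 is €1,308; credit = €5,125 − €1,308 = €3,817. Elderly Relief Credit: 22% of the €13,000 excess over €302,500 is €2,860 ≥ base, so the credit is €0. total €3,817 + €0 = €3,817
Keiko (€415,575): Child Tax Credit: 4% of the €132,775 excess over €282,800 is €5,311 ≥ base, so the credit is €0. Elderly Relief Credit: 22% of the €113,075 excess over €302,500 is €24,876.50 ≥ base, so the credit is €0. total €0 + €0 = €0
Difference: |€3,817 − €0| = €3,817.

€3,817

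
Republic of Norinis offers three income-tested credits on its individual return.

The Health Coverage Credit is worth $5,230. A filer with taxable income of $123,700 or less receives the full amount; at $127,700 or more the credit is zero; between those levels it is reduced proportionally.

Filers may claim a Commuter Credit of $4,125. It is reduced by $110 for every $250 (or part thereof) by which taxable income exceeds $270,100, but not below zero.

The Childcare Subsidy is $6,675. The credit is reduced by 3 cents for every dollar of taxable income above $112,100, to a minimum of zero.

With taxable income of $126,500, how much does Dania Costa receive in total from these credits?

Health Coverage Credit: $126,500 is $2,800 into a $4,000 phase-out range, leaving 1,200/4,000 of the credit: $5,230 × 1,200/4,000 = $1,569.
Commuter Credit: $126,500 is at or below the $270,100 threshold, so the full $4,125 applies.
Childcare Subsidy: 3% of the $14,400 excess over $112,100 is $432; credit = $6,675 − $432 = $6,243.
Total: $1,569 + $4,125 + $6,243 = $11,937.

$11,937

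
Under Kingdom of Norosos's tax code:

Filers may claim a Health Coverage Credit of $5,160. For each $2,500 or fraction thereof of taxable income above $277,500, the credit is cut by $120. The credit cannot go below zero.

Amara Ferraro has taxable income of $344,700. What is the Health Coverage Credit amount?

Health Coverage Credit: income exceeds $277,500 by $67,200, which is 27 full-or-partial $2,500 increments; reduction = 27 × $120 = $3,240, leaving $1,920.

$1,920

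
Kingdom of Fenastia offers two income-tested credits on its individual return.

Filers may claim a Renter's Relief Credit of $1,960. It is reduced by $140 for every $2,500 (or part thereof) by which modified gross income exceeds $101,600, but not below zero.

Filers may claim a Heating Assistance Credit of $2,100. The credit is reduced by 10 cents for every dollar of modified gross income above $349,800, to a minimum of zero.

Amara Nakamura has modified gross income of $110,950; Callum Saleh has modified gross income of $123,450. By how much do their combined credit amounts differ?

$700

Amara ($110,950): Renter's Relief Credit: income exceeds $101,600 by $9,350, which is 4 full-or-partial $2,500 increments; reduction = 4 × $140 = $560, leaving $1,400. Heating Assistance Credit: $110,950 is at or below the $349,800 threshold, so the full $2,100 applies. total $1,400 + $2,100 = $3,500
Callum ($123,450): Renter's Relief Credit: income exceeds $101,600 by $21,850, which is 9 full-or-partial $2,500 increments; reduction = 9 × $140 = $1,260, leaving $700. Heating Assistance Credit: $123,450 is at or below the $349,800 threshold, so the full $2,100 applies. total $700 + $2,100 = $2,800
Difference: |$3,500 − $2,800| = $700.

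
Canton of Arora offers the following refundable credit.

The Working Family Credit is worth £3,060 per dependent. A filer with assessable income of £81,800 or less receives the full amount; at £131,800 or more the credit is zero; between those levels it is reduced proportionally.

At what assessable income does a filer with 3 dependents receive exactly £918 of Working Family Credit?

Full credit = 3 × £3,060 = £9,180.
£918 is 918/9,180 of the full £9,180, so 8,262/9,180 of the £50,000 range has been used: income = £81,800 + £50,000 × 8,262/9,180 = £126,800.

£126,800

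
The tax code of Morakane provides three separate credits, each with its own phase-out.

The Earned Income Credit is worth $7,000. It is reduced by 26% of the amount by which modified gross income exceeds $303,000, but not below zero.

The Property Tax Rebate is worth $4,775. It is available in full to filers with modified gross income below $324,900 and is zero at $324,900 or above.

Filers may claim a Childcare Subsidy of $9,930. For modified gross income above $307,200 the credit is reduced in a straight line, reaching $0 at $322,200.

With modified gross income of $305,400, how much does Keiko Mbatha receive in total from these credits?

$21,081

Earned Income Credit: 26% of the $2,400 excess over $303,000 is $624; credit = $7,000 − $624 = $6,376.
Property Tax Rebate: $305,400 is below the $324,900 cutoff, so the full $4,775 applies.
Childcare Subsidy: $305,400 is at or below the $307,200 threshold, so the full $9,930 applies.
Total: $6,376 + $4,775 + $9,930 = $21,081.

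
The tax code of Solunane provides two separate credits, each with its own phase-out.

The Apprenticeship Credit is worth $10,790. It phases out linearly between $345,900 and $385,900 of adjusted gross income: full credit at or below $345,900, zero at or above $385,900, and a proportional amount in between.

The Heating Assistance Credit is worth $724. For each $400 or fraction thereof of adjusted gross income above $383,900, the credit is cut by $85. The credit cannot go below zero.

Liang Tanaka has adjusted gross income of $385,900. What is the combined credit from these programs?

$299

Apprenticeship Credit: $385,900 is at or above $385,900, so the credit is $0.
Heating Assistance Credit: income exceeds $383,900 by $2,000, which is 5 full-or-partial $400 increments; reduction = 5 × $85 = $425, leaving $299.
Total: $0 + $299 = $299.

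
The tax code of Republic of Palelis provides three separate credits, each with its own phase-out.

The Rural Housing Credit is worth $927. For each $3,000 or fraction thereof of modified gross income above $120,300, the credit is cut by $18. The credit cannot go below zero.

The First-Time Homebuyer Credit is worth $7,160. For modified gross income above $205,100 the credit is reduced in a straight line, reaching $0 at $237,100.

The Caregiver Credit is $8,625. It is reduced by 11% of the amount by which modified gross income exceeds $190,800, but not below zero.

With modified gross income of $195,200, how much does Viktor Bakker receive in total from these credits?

$15,778

Rural Housing Credit: income exceeds $120,300 by $74,900, which is 25 full-or-partial $3,000 increments; reduction = 25 × $18 = $450, leaving $477.
First-Time Homebuyer Credit: $195,200 is at or below the $205,100 threshold, so the full $7,160 applies.
Caregiver Credit: 11% of the $4,400 excess over $190,800 is $484; credit = $8,625 − $484 = $8,141.
Total: $477 + $7,160 + $8,141 = $15,778.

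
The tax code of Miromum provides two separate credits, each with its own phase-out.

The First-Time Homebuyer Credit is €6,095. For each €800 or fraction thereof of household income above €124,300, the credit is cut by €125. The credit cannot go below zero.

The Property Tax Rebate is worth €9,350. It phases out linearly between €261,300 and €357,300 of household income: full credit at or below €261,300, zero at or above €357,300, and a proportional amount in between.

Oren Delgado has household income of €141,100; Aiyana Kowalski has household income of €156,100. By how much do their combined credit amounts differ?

Oren (€141,100): First-Time Homebuyer Credit: income exceeds €124,300 by €16,800, which is 21 full-or-partial €800 increments; reduction = 21 × €125 = €2,625, leaving €3,470. Property Tax Rebate: €141,100 is at or below the €261,300 threshold, so the full €9,350 applies. total €3,470 + €9,350 = €12,820
Aiyana (€156,100): First-Time Homebuyer Credit: income exceeds €124,300 by €31,800, which is 40 full-or-partial €800 increments; reduction = 40 × €125 = €5,000, leaving €1,095. Property Tax Rebate: €156,100 is at or below the €261,300 threshold, so the full €9,350 applies. total €1,095 + €9,350 = €10,445
Difference: |€12,820 − €10,445| = €2,375.

€2,375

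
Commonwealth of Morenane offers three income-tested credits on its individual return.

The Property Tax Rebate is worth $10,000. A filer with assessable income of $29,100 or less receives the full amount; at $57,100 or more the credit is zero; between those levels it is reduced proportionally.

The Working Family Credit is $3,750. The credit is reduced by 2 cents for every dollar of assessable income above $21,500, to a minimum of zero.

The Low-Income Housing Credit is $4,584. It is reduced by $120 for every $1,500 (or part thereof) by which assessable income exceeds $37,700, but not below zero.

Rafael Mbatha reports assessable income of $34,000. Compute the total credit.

Property Tax Rebate: $34,000 is $4,900 into a $28,000 phase-out range, leaving 23,100/28,000 of the credit: $10,000 × 23,100/28,000 = $8,250.
Working Family Credit: 2% of the $12,500 excess over $21,500 is $250; credit = $3,750 − $250 = $3,500.
Low-Income Housing Credit: $34,000 is at or below the $37,700 threshold, so the full $4,584 applies.
Total: $8,250 + $3,500 + $4,584 = $16,334.

$16,334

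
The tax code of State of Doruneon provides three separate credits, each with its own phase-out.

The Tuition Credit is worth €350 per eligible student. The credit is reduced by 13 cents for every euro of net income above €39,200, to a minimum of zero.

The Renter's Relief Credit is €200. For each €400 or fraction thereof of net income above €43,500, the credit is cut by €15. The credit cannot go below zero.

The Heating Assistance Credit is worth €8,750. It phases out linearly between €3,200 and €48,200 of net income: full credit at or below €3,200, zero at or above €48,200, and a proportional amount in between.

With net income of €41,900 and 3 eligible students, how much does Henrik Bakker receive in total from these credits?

€2,124

Tuition Credit: base = 3 × €350 = €1,050. 13% of the €2,700 excess over €39,200 is €351; credit = €1,050 − €351 = €699.
Renter's Relief Credit: €41,900 is at or below the €43,500 threshold, so the full €200 applies.
Heating Assistance Credit: €41,900 is €38,700 into a €45,000 phase-out range, leaving 6,300/45,000 of the credit: €8,750 × 6,300/45,000 = €1,225.
Total: €699 + €200 + €1,225 = €2,124.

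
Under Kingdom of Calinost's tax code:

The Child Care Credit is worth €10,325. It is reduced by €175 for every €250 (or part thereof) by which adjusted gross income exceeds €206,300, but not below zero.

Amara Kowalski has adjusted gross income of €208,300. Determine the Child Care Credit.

Child Care Credit: income exceeds €206,300 by €2,000, which is 8 full-or-partial €250 increments; reduction = 8 × €175 = €1,400, leaving €8,925.

€8,925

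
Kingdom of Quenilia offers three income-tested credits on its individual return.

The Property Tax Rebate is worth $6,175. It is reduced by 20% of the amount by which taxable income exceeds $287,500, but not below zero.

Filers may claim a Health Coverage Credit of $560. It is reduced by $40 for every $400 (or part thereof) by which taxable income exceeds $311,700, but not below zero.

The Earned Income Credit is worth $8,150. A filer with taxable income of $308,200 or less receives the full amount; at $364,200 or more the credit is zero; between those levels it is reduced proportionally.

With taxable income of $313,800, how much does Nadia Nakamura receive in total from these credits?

$8,570

Property Tax Rebate: 20% of the $26,300 excess over $287,500 is $5,260; credit = $6,175 − $5,260 = $915.
Health Coverage Credit: income exceeds $311,700 by $2,100, which is 6 full-or-partial $400 increments; reduction = 6 × $40 = $240, leaving $320.
Earned Income Credit: $313,800 is $5,600 into a $56,000 phase-out range, leaving 50,400/56,000 of the credit: $8,150 × 50,400/56,000 = $7,335.
Total: $915 + $320 + $7,335 = $8,570.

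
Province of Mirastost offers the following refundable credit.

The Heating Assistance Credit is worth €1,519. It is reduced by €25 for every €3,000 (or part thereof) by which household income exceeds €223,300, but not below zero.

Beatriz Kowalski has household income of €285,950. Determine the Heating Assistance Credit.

Heating Assistance Credit: income exceeds €223,300 by €62,650, which is 21 full-or-partial €3,000 increments; reduction = 21 × €25 = €525, leaving €994.

€994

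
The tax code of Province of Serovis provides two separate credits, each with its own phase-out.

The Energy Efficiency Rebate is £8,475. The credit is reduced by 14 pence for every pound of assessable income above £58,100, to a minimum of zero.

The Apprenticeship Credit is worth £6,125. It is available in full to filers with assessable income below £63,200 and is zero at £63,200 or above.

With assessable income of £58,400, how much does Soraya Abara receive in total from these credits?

£14,558

Energy Efficiency Rebate: 14% of the £300 excess over £58,100 is £42; credit = £8,475 − £42 = £8,433.
Apprenticeship Credit: £58,400 is below the £63,200 cutoff, so the full £6,125 applies.
Total: £8,433 + £6,125 = £14,558.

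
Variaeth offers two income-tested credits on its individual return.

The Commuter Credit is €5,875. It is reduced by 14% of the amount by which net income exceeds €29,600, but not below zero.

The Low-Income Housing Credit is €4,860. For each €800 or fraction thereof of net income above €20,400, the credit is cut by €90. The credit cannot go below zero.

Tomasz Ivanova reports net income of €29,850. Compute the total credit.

€9,620

Commuter Credit: 14% of the €250 excess over €29,600 is €35; credit = €5,875 − €35 = €5,840.
Low-Income Housing Credit: income exceeds €20,400 by €9,450, which is 12 full-or-partial €800 increments; reduction = 12 × €90 = €1,080, leaving €3,780.
Total: €5,840 + €3,780 = €9,620.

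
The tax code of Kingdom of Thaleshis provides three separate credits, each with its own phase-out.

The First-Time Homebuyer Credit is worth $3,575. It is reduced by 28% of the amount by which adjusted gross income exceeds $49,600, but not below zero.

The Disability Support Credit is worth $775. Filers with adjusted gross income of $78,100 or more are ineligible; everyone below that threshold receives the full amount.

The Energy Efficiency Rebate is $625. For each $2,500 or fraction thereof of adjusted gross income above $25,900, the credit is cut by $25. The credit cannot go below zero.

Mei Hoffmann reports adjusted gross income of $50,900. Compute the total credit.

First-Time Homebuyer Credit: 28% of the $1,300 excess over $49,600 is $364; credit = $3,575 − $364 = $3,211.
Disability Support Credit: $50,900 is below the $78,100 cutoff, so the full $775 applies.
Energy Efficiency Rebate: income exceeds $25,900 by $25,000, which is 10 full-or-partial $2,500 increments; reduction = 10 × $25 = $250, leaving $375.
Total: $3,211 + $775 + $375 = $4,361.

$4,361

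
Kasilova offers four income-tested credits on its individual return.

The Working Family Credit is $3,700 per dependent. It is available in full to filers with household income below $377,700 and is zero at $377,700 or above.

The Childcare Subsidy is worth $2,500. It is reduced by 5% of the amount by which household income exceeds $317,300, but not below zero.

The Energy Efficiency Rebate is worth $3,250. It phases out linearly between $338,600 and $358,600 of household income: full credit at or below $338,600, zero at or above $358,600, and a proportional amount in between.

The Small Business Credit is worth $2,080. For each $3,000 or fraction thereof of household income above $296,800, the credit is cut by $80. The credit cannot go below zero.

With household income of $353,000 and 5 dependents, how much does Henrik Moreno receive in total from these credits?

$20,685

Working Family Credit: base = 5 × $3,700 = $18,500. $353,000 is below the $377,700 cutoff, so the full $18,500 applies.
Childcare Subsidy: 5% of the $35,700 excess over $317,300 is $1,785; credit = $2,500 − $1,785 = $715.
Energy Efficiency Rebate: $353,000 is $14,400 into a $20,000 phase-out range, leaving 5,600/20,000 of the credit: $3,250 × 5,600/20,000 = $910.
Small Business Credit: income exceeds $296,800 by $56,200, which is 19 full-or-partial $3,000 increments; reduction = 19 × $80 = $1,520, leaving $560.
Total: $18,500 + $715 + $910 + $560 = $20,685.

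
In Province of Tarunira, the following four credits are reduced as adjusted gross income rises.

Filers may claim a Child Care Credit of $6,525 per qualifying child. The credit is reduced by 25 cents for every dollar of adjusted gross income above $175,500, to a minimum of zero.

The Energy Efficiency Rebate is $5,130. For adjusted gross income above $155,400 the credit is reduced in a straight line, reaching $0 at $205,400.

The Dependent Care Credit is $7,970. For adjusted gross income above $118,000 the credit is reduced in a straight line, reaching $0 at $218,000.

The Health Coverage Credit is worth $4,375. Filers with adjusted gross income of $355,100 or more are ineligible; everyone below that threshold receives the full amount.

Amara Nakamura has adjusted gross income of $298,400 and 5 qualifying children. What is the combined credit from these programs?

$6,275

Child Care Credit: base = 5 × $6,525 = $32,625. 25% of the $122,900 excess over $175,500 is $30,725; credit = $32,625 − $30,725 = $1,900.
Energy Efficiency Rebate: $298,400 is at or above $205,400, so the credit is $0.
Dependent Care Credit: $298,400 is at or above $218,000, so the credit is $0.
Health Coverage Credit: $298,400 is below the $355,100 cutoff, so the full $4,375 applies.
Total: $1,900 + $0 + $0 + $4,375 = $6,275.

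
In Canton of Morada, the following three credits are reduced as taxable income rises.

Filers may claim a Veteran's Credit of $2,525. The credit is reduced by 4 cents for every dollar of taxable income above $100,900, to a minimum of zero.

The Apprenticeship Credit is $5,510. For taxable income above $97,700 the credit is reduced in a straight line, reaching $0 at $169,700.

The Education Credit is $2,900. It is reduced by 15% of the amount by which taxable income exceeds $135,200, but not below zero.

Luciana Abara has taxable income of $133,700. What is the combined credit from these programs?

Veteran's Credit: 4% of the $32,800 excess over $100,900 is $1,312; credit = $2,525 − $1,312 = $1,213.
Apprenticeship Credit: $133,700 is $36,000 into a $72,000 phase-out range, leaving 36,000/72,000 of the credit: $5,510 × 36,000/72,000 = $2,755.
Education Credit: $133,700 is at or below the $135,200 threshold, so the full $2,900 applies.
Total: $1,213 + $2,755 + $2,900 = $6,868.

$6,868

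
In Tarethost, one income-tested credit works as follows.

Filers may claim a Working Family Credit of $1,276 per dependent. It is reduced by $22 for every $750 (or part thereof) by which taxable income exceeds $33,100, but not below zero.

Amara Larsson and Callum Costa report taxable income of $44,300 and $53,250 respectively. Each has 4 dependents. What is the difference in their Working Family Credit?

$264

Amara ($44,300): Working Family Credit: base = 4 × $1,276 = $5,104. income exceeds $33,100 by $11,200, which is 15 full-or-partial $750 increments; reduction = 15 × $22 = $330, leaving $4,774.
Callum ($53,250): Working Family Credit: base = 4 × $1,276 = $5,104. income exceeds $33,100 by $20,150, which is 27 full-or-partial $750 increments; reduction = 27 × $22 = $594, leaving $4,510.
Difference: |$4,774 − $4,510| = $264.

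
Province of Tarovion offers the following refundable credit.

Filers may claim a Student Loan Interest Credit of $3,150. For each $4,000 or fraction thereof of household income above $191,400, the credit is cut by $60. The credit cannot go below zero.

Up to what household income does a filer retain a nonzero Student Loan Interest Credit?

$399,400

After 52 increments the reduction is 52 × $60 = $3,120, leaving $30; one more increment wipes it out. Increment 52 ends at excess 52 × $4,000 = $208,000, so the highest qualifying income is $191,400 + $208,000 = $399,400.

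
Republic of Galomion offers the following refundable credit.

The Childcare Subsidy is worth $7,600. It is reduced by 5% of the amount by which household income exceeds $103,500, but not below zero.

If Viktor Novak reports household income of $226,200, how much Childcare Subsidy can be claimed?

$1,465

Childcare Subsidy: 5% of the $122,700 excess over $103,500 is $6,135; credit = $7,600 − $6,135 = $1,465.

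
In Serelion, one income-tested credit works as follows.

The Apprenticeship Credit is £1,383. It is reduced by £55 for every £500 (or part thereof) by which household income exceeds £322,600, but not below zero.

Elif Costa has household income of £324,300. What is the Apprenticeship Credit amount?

£1,163

Apprenticeship Credit: income exceeds £322,600 by £1,700, which is 4 full-or-partial £500 increments; reduction = 4 × £55 = £220, leaving £1,163.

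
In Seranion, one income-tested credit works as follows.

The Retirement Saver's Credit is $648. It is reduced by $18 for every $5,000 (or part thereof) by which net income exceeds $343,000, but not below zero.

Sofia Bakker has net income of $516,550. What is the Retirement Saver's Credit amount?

$18

Retirement Saver's Credit: income exceeds $343,000 by $173,550, which is 35 full-or-partial $5,000 increments; reduction = 35 × $18 = $630, leaving $18.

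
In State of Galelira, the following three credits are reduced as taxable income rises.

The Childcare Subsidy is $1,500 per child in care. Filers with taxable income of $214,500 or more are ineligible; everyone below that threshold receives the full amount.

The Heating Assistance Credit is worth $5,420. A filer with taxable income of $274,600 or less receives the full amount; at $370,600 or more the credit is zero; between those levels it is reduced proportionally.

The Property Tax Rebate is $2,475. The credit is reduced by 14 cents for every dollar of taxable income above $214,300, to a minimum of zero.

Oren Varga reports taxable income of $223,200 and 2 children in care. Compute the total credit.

$6,649

Childcare Subsidy: base = 2 × $1,500 = $3,000. $223,200 meets or exceeds the $214,500 cutoff, so the credit is $0.
Heating Assistance Credit: $223,200 is at or below the $274,600 threshold, so the full $5,420 applies.
Property Tax Rebate: 14% of the $8,900 excess over $214,300 is $1,246; credit = $2,475 − $1,246 = $1,229.
Total: $0 + $5,420 + $1,229 = $6,649.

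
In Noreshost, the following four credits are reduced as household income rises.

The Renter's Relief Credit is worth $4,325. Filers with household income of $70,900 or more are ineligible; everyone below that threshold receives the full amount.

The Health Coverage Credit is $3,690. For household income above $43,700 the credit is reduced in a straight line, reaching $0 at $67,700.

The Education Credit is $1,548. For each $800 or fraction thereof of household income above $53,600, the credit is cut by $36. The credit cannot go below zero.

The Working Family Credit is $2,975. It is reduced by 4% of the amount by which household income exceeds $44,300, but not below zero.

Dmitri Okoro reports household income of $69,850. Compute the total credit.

Renter's Relief Credit: $69,850 is below the $70,900 cutoff, so the full $4,325 applies.
Health Coverage Credit: $69,850 is at or above $67,700, so the credit is $0.
Education Credit: income exceeds $53,600 by $16,250, which is 21 full-or-partial $800 increments; reduction = 21 × $36 = $756, leaving $792.
Working Family Credit: 4% of the $25,550 excess over $44,300 is $1,022; credit = $2,975 − $1,022 = $1,953.
Total: $4,325 + $0 + $792 + $1,953 = $7,070.

$7,070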